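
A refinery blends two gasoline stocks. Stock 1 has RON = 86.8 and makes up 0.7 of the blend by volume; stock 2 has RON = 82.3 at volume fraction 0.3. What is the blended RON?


Linear blending: RON_blend = sum(vi * RONi)
Contribution 1: 0.7 * 86.8 = 60.76
Contribution 2: 0.3 * 82.3 = 24.69
RON_blend = 60.76 + 24.69 = 85.45

85.45


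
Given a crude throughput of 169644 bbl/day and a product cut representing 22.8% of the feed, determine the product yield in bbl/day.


Crude throughput = 169644 bbl/day
Fraction yield = 22.8%
yield = throughput * fraction / 100
yield = 169644 * 22.8 / 100 = 38678.832

38678.832 bbl/day


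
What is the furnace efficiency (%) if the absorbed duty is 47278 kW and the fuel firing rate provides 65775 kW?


Furnace efficiency = Q_absorbed / Q_fuel * 100
= 47278 / 65775 * 100 = 71.88

71.88 %


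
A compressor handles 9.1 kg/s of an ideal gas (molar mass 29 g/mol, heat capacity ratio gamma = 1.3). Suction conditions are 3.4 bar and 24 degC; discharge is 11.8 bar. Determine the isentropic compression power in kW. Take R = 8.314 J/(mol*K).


Isentropic work: W = m*(gamma/(gamma-1))*(R*T1/MW)*((P2/P1)^((gamma-1)/gamma) - 1)
T1 = 24 + 273.15 = 297.15 K
Pressure ratio = 11.8 / 3.4 = 3.47059
Exponent = (1.3 - 1)/1.3 = 0.230769
(P2/P1)^exp - 1 = 3.47059^0.230769 - 1 = 0.332626
W = 9.1 * 1.3 / 0.3 * 8.314 * 297.15 / 29 * 0.332626 = 1117

1117 kW


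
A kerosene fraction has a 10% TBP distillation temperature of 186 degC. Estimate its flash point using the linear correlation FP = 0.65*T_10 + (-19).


FP = 0.65 * 186 + (-19) = 101.9

101.9 degC


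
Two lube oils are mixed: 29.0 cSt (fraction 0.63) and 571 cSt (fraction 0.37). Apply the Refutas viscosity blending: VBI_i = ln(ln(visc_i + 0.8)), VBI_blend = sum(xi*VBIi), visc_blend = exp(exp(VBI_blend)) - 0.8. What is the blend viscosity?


Refutas method: VBN_i = 14.534*ln(ln(visc_i + 0.8)) + 10.975, blended linearly by mass fraction; since VBN is linear in VBI_i = ln(ln(visc_i + 0.8)) and the fractions sum to 1, blend VBI directly: visc = exp(exp(VBI_blend)) - 0.8
VBI_1 = ln(ln(29.0 + 0.8)) = 1.22216
VBI_2 = ln(ln(571 + 0.8)) = 1.84826
VBI_blend = 0.63 * 1.22216 + 0.37 * 1.84826 = 1.45382
visc_blend = exp(exp(1.45382)) - 0.8 = 71.40

71.40 cSt


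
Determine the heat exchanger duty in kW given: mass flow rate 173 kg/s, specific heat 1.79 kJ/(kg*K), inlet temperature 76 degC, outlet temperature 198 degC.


Q = m_dot * cp * delta_T
delta_T = 198 - 76 = 122 K
Q = 173 * 1.79 * 122
= 309.67 * 122
= 37779.74 kW

37779.74 kW


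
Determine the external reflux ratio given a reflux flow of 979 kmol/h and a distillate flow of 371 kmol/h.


Reflux ratio definition: R = L / D (liquid returned / distillate withdrawn)
L = 979 kmol/h, D = 371 kmol/h
R = 979 / 371 = 2.639

2.639


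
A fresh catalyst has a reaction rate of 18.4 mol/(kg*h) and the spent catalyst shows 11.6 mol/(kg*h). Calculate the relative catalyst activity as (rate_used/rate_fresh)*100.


Activity (%) = (rate_used / rate_fresh) * 100
rate_used = 11.6, rate_fresh = 18.4
= (11.6 / 18.4) * 100
= 0.6304 * 100 = 63.04

63.04 %


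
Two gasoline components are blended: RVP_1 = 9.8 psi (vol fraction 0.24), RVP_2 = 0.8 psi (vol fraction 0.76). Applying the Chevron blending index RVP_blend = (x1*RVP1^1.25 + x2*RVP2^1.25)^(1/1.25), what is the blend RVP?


Chevron index: RVP_blend = (sum xi*RVPi^1.25)^(1/1.25)
RVP^1.25 terms: 0.24 * 9.8^1.25 + 0.76 * 0.8^1.25 = 4.73645
RVP_blend = 4.73645^(1/1.25) = 3.470

3.470 psi


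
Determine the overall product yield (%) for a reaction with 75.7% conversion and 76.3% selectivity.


Overall yield = conversion (%) * selectivity (%) / 100
Conversion = 75.7%, Selectivity = 76.3%
Y = 75.7 * 76.3 / 100
= 57.7591 %

57.7591 %


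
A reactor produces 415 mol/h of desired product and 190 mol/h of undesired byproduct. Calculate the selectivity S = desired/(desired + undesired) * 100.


Selectivity = desired / (desired + undesired) * 100
Total products = 415 + 190 = 605 mol/h
S = 415 / 605 * 100
= 0.6860 * 100
= 68.60 %

68.60 %


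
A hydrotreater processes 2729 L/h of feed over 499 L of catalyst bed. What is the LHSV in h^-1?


LHSV = volumetric feed rate / catalyst volume
= 2729 L/h / 499 L
= 5.469 h^-1

5.469 h^-1


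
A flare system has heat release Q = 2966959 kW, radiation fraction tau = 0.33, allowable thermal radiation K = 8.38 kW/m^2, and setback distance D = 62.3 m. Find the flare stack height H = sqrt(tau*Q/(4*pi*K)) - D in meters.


tau*Q/(4*pi*K) = 0.33 * 2966959 / (4 * pi * 8.38) = 9297.62
sqrt(9297.62) = 96.4242
H = 96.4242 - 62.3 = 34.12

34.12 m


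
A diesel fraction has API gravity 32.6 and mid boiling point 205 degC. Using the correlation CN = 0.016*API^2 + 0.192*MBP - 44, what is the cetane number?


CN = 0.016 * 32.6^2 + 0.192 * 205 - 44
CN = 17.00416 + 39.36 - 44 = 12.36416

12.36416


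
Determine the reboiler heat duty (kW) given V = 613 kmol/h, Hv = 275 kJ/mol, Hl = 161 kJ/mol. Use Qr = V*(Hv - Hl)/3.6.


Qr = 613 * (275 - 161) / 3.6 = 613 * 114 / 3.6 = 19410

19410 kW


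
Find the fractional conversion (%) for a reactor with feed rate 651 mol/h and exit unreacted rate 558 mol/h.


X = (F_in - F_out) / F_in * 100
Moles reacted = 651 - 558 = 93
X = 93 / 651 * 100
= 0.1429 * 100
= 14.29 %

14.29 %


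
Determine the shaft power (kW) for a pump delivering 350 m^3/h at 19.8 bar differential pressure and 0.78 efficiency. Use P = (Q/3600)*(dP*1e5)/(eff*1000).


Q = 350 / 3600 = 0.0972222 m^3/s
P = 0.0972222 * (19.8 * 1e5) / 0.78 / 1000 = 246.8

246.8 kW


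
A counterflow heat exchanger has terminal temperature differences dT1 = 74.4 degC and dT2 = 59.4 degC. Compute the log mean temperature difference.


LMTD = (dT1 - dT2) / ln(dT1/dT2)
= (74.4 - 59.4) / ln(74.4 / 59.4) = 15 / 0.225162 = 66.62

66.62 degC


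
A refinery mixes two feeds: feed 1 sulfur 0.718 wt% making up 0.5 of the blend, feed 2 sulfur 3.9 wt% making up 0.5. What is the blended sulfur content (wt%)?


Linear sulfur blending: S_blend = x1*S1 + x2*S2
Contribution 1: 0.5 * 0.718 = 0.359 wt%
Contribution 2: 0.5 * 3.9 = 1.95 wt%
S_blend = 0.359 + 1.95 = 2.309

2.309 wt%


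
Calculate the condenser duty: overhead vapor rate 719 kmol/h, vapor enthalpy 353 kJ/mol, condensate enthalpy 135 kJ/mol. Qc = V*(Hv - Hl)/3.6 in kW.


Qc = 719 * (353 - 135) / 3.6 = 719 * 218 / 3.6 = 43540

43540 kW


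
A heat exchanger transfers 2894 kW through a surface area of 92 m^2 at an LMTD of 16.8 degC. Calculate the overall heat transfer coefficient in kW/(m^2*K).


From Q = U*A*LMTD, U = Q / (A * LMTD)
U = 2894 / (92 * 16.8) = 2894 / 1545.6 = 1.872

1.872 kW/(m^2*K)


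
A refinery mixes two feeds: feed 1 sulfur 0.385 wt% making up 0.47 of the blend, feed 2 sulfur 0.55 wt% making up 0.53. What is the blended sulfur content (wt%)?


Linear sulfur blending: S_blend = x1*S1 + x2*S2
Contribution 1: 0.47 * 0.385 = 0.18095 wt%
Contribution 2: 0.53 * 0.55 = 0.2915 wt%
S_blend = 0.18095 + 0.2915 = 0.47245

0.47245 wt%


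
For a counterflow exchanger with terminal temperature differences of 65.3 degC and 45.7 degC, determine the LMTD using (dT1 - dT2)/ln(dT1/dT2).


LMTD = (dT1 - dT2) / ln(dT1/dT2)
= (65.3 - 45.7) / ln(65.3 / 45.7) = 19.6 / 0.356894 = 54.92

54.92 degC


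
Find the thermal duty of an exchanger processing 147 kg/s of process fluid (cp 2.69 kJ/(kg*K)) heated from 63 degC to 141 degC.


Q = m_dot * cp * delta_T
delta_T = 141 - 63 = 78 K
Q = 147 * 2.69 * 78
= 395.43 * 78
= 30843.54 kW

30843.54 kW


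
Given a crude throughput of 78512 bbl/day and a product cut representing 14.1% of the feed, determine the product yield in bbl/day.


Crude throughput = 78512 bbl/day
Fraction yield = 14.1%
yield = throughput * fraction / 100
yield = 78512 * 14.1 / 100 = 11070.192

11070.192 bbl/day


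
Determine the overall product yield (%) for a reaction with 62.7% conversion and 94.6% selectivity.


Overall yield = conversion (%) * selectivity (%) / 100
Conversion = 62.7%, Selectivity = 94.6%
Y = 62.7 * 94.6 / 100
= 59.3142 %

59.3142 %


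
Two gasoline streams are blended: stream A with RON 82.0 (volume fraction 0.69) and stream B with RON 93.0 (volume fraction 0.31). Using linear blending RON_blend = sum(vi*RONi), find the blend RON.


Linear blending: RON_blend = sum(vi * RONi)
Contribution 1: 0.69 * 82.0 = 56.58
Contribution 2: 0.31 * 93.0 = 28.83
RON_blend = 56.58 + 28.83 = 85.41

85.41


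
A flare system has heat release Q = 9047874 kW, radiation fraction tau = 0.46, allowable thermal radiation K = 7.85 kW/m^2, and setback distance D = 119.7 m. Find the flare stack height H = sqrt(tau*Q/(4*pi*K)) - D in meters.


tau*Q/(4*pi*K) = 0.46 * 9047874 / (4 * pi * 7.85) = 42191.5
sqrt(42191.5) = 205.406
H = 205.406 - 119.7 = 85.71

85.71 m


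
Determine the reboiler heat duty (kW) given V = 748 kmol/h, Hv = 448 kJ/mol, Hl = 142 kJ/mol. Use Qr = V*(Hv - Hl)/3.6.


Qr = 748 * (448 - 142) / 3.6 = 748 * 306 / 3.6 = 63580

63580 kW


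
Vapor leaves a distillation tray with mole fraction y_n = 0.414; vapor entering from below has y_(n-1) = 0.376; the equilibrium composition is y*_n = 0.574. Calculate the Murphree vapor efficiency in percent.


Murphree vapor efficiency: EMV = (y_n - y_(n-1)) / (y*_n - y_(n-1)) * 100
EMV = (0.414 - 0.376) / (0.574 - 0.376) * 100 = 0.038 / 0.198 * 100 = 19.19

19.19 %


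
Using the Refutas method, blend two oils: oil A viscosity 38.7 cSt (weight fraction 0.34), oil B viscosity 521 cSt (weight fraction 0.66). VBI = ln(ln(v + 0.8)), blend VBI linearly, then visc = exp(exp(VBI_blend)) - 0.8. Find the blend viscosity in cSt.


Refutas method: VBN_i = 14.534*ln(ln(visc_i + 0.8)) + 10.975, blended linearly by mass fraction; since VBN is linear in VBI_i = ln(ln(visc_i + 0.8)) and the fractions sum to 1, blend VBI directly: visc = exp(exp(VBI_blend)) - 0.8
VBI_1 = ln(ln(38.7 + 0.8)) = 1.30191
VBI_2 = ln(ln(521 + 0.8)) = 1.83375
VBI_blend = 0.34 * 1.30191 + 0.66 * 1.83375 = 1.65292
visc_blend = exp(exp(1.65292)) - 0.8 = 184.5

184.5 cSt


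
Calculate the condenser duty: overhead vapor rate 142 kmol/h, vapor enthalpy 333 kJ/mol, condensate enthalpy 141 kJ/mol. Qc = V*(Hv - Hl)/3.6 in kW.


Qc = 142 * (333 - 141) / 3.6 = 142 * 192 / 3.6 = 7573

7573 kW


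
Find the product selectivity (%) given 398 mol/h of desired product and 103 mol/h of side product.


Selectivity = desired / (desired + undesired) * 100
Total products = 398 + 103 = 501 mol/h
S = 398 / 501 * 100
= 0.7944 * 100
= 79.44 %

79.44 %


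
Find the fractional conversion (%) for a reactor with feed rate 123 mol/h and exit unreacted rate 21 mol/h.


X = (F_in - F_out) / F_in * 100
Moles reacted = 123 - 21 = 102
X = 102 / 123 * 100
= 0.8293 * 100
= 82.93 %

82.93 %


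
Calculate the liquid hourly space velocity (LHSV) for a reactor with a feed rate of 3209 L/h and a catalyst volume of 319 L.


LHSV = volumetric feed rate / catalyst volume
= 3209 L/h / 319 L
= 10.06 h^-1

10.06 h^-1


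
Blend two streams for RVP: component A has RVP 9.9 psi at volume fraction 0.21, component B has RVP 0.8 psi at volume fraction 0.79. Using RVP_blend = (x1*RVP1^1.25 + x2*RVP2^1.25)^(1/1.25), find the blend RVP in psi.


Chevron index: RVP_blend = (sum xi*RVPi^1.25)^(1/1.25)
RVP^1.25 terms: 0.21 * 9.9^1.25 + 0.79 * 0.8^1.25 = 4.28547
RVP_blend = 4.28547^(1/1.25) = 3.203

3.203 psi


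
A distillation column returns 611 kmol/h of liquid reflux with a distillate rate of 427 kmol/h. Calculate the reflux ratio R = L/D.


Reflux ratio definition: R = L / D (liquid returned / distillate withdrawn)
L = 611 kmol/h, D = 427 kmol/h
R = 611 / 427 = 1.431

1.431


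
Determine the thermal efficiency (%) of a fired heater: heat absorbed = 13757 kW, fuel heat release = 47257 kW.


Furnace efficiency = Q_absorbed / Q_fuel * 100
= 13757 / 47257 * 100 = 29.11

29.11 %


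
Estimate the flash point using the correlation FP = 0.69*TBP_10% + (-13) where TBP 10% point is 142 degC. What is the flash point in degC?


FP = 0.69 * 142 + (-13) = 84.98

84.98 degC


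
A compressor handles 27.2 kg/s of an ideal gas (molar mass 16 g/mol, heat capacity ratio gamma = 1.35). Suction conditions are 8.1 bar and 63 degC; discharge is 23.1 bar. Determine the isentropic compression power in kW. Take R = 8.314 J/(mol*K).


Isentropic work: W = m*(gamma/(gamma-1))*(R*T1/MW)*((P2/P1)^((gamma-1)/gamma) - 1)
T1 = 63 + 273.15 = 336.15 K
Pressure ratio = 23.1 / 8.1 = 2.85185
Exponent = (1.35 - 1)/1.35 = 0.259259
(P2/P1)^exp - 1 = 2.85185^0.259259 - 1 = 0.312187
W = 27.2 * 1.35 / 0.35 * 8.314 * 336.15 / 16 * 0.312187 = 5721

5721 kW


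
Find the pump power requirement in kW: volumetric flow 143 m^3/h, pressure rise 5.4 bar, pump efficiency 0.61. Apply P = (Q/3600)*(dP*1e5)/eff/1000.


Q = 143 / 3600 = 0.0397222 m^3/s
P = 0.0397222 * (5.4 * 1e5) / 0.61 / 1000 = 35.16

35.16 kW


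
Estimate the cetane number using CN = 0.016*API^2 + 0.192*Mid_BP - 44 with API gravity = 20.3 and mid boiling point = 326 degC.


CN = 0.016 * 20.3^2 + 0.192 * 326 - 44
CN = 6.59344 + 62.592 - 44 = 25.18544

25.18544


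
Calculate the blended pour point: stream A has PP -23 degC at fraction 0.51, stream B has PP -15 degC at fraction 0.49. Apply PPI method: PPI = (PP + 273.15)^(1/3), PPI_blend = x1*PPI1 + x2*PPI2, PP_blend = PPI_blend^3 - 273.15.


PPI_1 = (-23 + 273.15)^(1/3) = 6.300865
PPI_2 = (-15 + 273.15)^(1/3) = 6.36733
PPI_blend = 0.51 * 6.300865 + 0.49 * 6.36733 = 6.333433
PP_blend = 6.333433^3 - 273.15 = 254.049 - 273.15 = -19.1

-19.1 degC


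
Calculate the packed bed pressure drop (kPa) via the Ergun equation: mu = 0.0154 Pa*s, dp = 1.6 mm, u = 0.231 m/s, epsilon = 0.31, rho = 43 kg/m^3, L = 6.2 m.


dp = 1.6 mm = 0.0016 m
Viscous term = 150*0.0154*0.231*(1-0.31)^2 / (0.0016^2*0.31^3) = 3331170
Inertial term = 1.75*43*0.231^2*(1-0.31) / (0.0016*0.31^3) = 58126.5
dP/L = 3331170 + 58126.5 = 3389300 Pa/m
dP = 3389300 * 6.2 / 1000 = 21010 kPa

21010 kPa


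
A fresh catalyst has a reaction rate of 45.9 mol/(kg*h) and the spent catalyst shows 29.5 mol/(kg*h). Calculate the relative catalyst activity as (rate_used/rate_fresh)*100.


Activity (%) = (rate_used / rate_fresh) * 100
rate_used = 29.5, rate_fresh = 45.9
= (29.5 / 45.9) * 100
= 0.6427 * 100 = 64.27

64.27 %


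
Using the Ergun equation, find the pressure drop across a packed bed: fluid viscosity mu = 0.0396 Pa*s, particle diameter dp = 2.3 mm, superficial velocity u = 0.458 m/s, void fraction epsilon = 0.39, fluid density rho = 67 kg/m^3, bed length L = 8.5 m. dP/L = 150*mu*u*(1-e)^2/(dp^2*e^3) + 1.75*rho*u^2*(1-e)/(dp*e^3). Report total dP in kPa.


dp = 2.3 mm = 0.0023 m
Viscous term = 150*0.0396*0.458*(1-0.39)^2 / (0.0023^2*0.39^3) = 3225980
Inertial term = 1.75*67*0.458^2*(1-0.39) / (0.0023*0.39^3) = 109964
dP/L = 3225980 + 109964 = 3335940 Pa/m
dP = 3335940 * 8.5 / 1000 = 28360 kPa

28360 kPa


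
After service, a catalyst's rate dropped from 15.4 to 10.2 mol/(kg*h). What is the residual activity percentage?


Activity (%) = (rate_used / rate_fresh) * 100
rate_used = 10.2, rate_fresh = 15.4
= (10.2 / 15.4) * 100
= 0.6623 * 100 = 66.23

66.23 %


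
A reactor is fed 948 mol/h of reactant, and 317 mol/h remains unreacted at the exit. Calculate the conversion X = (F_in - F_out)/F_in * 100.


X = (F_in - F_out) / F_in * 100
Moles reacted = 948 - 317 = 631
X = 631 / 948 * 100
= 0.6656 * 100
= 66.56 %

66.56 %


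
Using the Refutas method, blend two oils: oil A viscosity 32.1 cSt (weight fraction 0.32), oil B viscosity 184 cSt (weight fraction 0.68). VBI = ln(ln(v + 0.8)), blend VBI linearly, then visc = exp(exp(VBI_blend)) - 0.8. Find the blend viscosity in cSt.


Refutas method: VBN_i = 14.534*ln(ln(visc_i + 0.8)) + 10.975, blended linearly by mass fraction; since VBN is linear in VBI_i = ln(ln(visc_i + 0.8)) and the fractions sum to 1, blend VBI directly: visc = exp(exp(VBI_blend)) - 0.8
VBI_1 = ln(ln(32.1 + 0.8)) = 1.2509
VBI_2 = ln(ln(184 + 0.8)) = 1.65236
VBI_blend = 0.32 * 1.2509 + 0.68 * 1.65236 = 1.52389
visc_blend = exp(exp(1.52389)) - 0.8 = 97.70

97.70 cSt


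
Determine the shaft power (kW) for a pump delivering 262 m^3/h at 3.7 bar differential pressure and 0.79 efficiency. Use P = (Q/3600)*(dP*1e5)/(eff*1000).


Q = 262 / 3600 = 0.0727778 m^3/s
P = 0.0727778 * (3.7 * 1e5) / 0.79 / 1000 = 34.09

34.09 kW


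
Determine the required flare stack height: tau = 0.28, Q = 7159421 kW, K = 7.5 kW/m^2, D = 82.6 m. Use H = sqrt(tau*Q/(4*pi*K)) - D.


tau*Q/(4*pi*K) = 0.28 * 7159421 / (4 * pi * 7.5) = 21269.9
sqrt(21269.9) = 145.842
H = 145.842 - 82.6 = 63.24

63.24 m


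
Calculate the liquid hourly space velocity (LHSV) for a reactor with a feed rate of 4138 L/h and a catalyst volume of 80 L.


LHSV = volumetric feed rate / catalyst volume
= 4138 L/h / 80 L
= 51.73 h^-1

51.73 h^-1


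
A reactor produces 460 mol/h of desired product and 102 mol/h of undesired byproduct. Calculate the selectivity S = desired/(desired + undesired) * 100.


Selectivity = desired / (desired + undesired) * 100
Total products = 460 + 102 = 562 mol/h
S = 460 / 562 * 100
= 0.8185 * 100
= 81.85 %

81.85 %


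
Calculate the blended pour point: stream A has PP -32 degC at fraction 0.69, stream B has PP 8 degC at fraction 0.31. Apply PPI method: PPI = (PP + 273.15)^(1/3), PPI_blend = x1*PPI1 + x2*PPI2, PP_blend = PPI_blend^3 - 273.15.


PPI_1 = (-32 + 273.15)^(1/3) = 6.224375
PPI_2 = (8 + 273.15)^(1/3) = 6.551077
PPI_blend = 0.69 * 6.224375 + 0.31 * 6.551077 = 6.325653
PP_blend = 6.325653^3 - 273.15 = 253.114 - 273.15 = -20.04

-20.04 degC


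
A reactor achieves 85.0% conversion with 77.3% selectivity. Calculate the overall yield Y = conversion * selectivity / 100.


Overall yield = conversion (%) * selectivity (%) / 100
Conversion = 85.0%, Selectivity = 77.3%
Y = 85.0 * 77.3 / 100
= 65.705 %

65.705 %


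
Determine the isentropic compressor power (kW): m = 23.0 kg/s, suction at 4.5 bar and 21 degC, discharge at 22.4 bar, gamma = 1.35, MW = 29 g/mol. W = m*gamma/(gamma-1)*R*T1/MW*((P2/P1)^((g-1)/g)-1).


Isentropic work: W = m*(gamma/(gamma-1))*(R*T1/MW)*((P2/P1)^((gamma-1)/gamma) - 1)
T1 = 21 + 273.15 = 294.15 K
Pressure ratio = 22.4 / 4.5 = 4.97778
Exponent = (1.35 - 1)/1.35 = 0.259259
(P2/P1)^exp - 1 = 4.97778^0.259259 - 1 = 0.516047
W = 23.0 * 1.35 / 0.35 * 8.314 * 294.15 / 29 * 0.516047 = 3861

3861 kW


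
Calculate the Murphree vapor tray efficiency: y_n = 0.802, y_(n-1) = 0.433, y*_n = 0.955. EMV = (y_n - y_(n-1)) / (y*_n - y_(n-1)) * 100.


Murphree vapor efficiency: EMV = (y_n - y_(n-1)) / (y*_n - y_(n-1)) * 100
EMV = (0.802 - 0.433) / (0.955 - 0.433) * 100 = 0.369 / 0.522 * 100 = 70.69

70.69 %


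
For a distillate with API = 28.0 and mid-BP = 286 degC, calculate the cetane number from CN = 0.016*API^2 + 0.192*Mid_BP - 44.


CN = 0.016 * 28.0^2 + 0.192 * 286 - 44
CN = 12.544 + 54.912 - 44 = 23.456

23.456


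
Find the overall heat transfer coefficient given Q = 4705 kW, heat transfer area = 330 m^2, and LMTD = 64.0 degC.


From Q = U*A*LMTD, U = Q / (A * LMTD)
U = 4705 / (330 * 64.0) = 4705 / 21120 = 0.2228

0.2228 kW/(m^2*K)


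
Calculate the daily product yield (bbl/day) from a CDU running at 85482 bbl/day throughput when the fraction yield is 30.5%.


Crude throughput = 85482 bbl/day
Fraction yield = 30.5%
yield = throughput * fraction / 100
yield = 85482 * 30.5 / 100 = 26072.01

26072.01 bbl/day


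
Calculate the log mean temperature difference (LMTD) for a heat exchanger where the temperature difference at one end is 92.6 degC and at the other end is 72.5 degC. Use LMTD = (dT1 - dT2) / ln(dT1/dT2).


LMTD = (dT1 - dT2) / ln(dT1/dT2)
= (92.6 - 72.5) / ln(92.6 / 72.5) = 20.1 / 0.244703 = 82.14

82.14 degC


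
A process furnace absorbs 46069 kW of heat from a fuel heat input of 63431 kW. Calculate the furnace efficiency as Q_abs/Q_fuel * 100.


Furnace efficiency = Q_absorbed / Q_fuel * 100
= 46069 / 63431 * 100 = 72.63

72.63 %


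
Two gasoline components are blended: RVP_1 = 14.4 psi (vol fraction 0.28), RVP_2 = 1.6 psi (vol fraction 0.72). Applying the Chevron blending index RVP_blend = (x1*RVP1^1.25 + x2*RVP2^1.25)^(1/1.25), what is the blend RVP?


Chevron index: RVP_blend = (sum xi*RVPi^1.25)^(1/1.25)
RVP^1.25 terms: 0.28 * 14.4^1.25 + 0.72 * 1.6^1.25 = 9.15
RVP_blend = 9.15^(1/1.25) = 5.877

5.877 psi


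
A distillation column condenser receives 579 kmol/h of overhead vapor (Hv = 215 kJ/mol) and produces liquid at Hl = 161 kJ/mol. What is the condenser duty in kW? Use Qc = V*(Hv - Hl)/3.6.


Qc = 579 * (215 - 161) / 3.6 = 579 * 54 / 3.6 = 8685

8685 kW


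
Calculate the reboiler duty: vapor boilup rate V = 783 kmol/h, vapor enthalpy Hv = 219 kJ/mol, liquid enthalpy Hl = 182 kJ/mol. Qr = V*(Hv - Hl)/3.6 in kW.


Qr = 783 * (219 - 182) / 3.6 = 783 * 37 / 3.6 = 8048

8048 kW


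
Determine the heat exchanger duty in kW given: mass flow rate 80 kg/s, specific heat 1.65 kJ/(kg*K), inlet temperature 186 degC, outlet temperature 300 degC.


Q = m_dot * cp * delta_T
delta_T = 300 - 186 = 114 K
Q = 80 * 1.65 * 114
= 132 * 114
= 15048 kW

15048 kW


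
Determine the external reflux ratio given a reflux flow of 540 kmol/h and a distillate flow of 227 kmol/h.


Reflux ratio definition: R = L / D (liquid returned / distillate withdrawn)
L = 540 kmol/h, D = 227 kmol/h
R = 540 / 227 = 2.379

2.379


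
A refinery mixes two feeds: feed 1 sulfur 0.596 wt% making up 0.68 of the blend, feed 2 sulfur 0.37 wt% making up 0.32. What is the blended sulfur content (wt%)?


Linear sulfur blending: S_blend = x1*S1 + x2*S2
Contribution 1: 0.68 * 0.596 = 0.40528 wt%
Contribution 2: 0.32 * 0.37 = 0.1184 wt%
S_blend = 0.40528 + 0.1184 = 0.52368

0.52368 wt%


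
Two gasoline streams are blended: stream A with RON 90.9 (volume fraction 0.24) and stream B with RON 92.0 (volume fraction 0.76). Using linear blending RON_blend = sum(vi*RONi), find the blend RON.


Linear blending: RON_blend = sum(vi * RONi)
Contribution 1: 0.24 * 90.9 = 21.816
Contribution 2: 0.76 * 92.0 = 69.92
RON_blend = 21.816 + 69.92 = 91.736

91.736


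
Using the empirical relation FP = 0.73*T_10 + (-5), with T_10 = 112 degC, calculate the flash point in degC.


FP = 0.73 * 112 + (-5) = 76.76

76.76 degC


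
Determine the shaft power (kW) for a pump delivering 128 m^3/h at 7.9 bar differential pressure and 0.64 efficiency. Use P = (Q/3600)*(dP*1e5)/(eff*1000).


Q = 128 / 3600 = 0.0355556 m^3/s
P = 0.0355556 * (7.9 * 1e5) / 0.64 / 1000 = 43.89

43.89 kW


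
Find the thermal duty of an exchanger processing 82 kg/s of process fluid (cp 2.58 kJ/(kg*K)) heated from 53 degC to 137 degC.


Q = m_dot * cp * delta_T
delta_T = 137 - 53 = 84 K
Q = 82 * 2.58 * 84
= 211.56 * 84
= 17771.04 kW

17771.04 kW


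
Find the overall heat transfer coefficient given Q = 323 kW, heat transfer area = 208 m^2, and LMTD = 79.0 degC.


From Q = U*A*LMTD, U = Q / (A * LMTD)
U = 323 / (208 * 79.0) = 323 / 16432 = 0.01966

0.01966 kW/(m^2*K)


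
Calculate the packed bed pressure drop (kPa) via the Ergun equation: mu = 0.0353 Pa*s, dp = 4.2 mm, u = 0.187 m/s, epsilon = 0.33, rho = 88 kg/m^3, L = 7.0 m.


dp = 4.2 mm = 0.0042 m
Viscous term = 150*0.0353*0.187*(1-0.33)^2 / (0.0042^2*0.33^3) = 701159
Inertial term = 1.75*88*0.187^2*(1-0.33) / (0.0042*0.33^3) = 23904.9
dP/L = 701159 + 23904.9 = 725064 Pa/m
dP = 725064 * 7.0 / 1000 = 5075 kPa

5075 kPa


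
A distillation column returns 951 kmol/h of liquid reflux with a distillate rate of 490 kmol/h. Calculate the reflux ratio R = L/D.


Reflux ratio definition: R = L / D (liquid returned / distillate withdrawn)
L = 951 kmol/h, D = 490 kmol/h
R = 951 / 490 = 1.941

1.941


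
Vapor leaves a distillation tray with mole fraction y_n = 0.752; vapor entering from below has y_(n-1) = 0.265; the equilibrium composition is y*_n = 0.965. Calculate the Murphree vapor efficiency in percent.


Murphree vapor efficiency: EMV = (y_n - y_(n-1)) / (y*_n - y_(n-1)) * 100
EMV = (0.752 - 0.265) / (0.965 - 0.265) * 100 = 0.487 / 0.7 * 100 = 69.57

69.57 %


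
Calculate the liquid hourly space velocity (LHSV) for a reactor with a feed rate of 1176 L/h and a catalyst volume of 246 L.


LHSV = volumetric feed rate / catalyst volume
= 1176 L/h / 246 L
= 4.780 h^-1

4.780 h^-1


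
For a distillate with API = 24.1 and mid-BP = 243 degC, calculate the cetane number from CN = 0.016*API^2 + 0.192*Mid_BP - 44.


CN = 0.016 * 24.1^2 + 0.192 * 243 - 44
CN = 9.29296 + 46.656 - 44 = 11.94896

11.94896


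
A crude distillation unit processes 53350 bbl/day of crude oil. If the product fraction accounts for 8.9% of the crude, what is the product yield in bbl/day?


Crude throughput = 53350 bbl/day
Fraction yield = 8.9%
yield = throughput * fraction / 100
yield = 53350 * 8.9 / 100 = 4748.15

4748.15 bbl/day


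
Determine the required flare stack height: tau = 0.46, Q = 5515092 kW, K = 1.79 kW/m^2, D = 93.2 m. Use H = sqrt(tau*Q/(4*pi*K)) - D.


tau*Q/(4*pi*K) = 0.46 * 5515092 / (4 * pi * 1.79) = 112784
sqrt(112784) = 335.833
H = 335.833 - 93.2 = 242.6

242.6 m


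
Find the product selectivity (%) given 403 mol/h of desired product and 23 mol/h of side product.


Selectivity = desired / (desired + undesired) * 100
Total products = 403 + 23 = 426 mol/h
S = 403 / 426 * 100
= 0.9460 * 100
= 94.60 %

94.60 %


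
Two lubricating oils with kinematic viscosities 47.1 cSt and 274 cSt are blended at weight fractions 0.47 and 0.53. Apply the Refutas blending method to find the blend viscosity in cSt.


Refutas method: VBN_i = 14.534*ln(ln(visc_i + 0.8)) + 10.975, blended linearly by mass fraction; since VBN is linear in VBI_i = ln(ln(visc_i + 0.8)) and the fractions sum to 1, blend VBI directly: visc = exp(exp(VBI_blend)) - 0.8
VBI_1 = ln(ln(47.1 + 0.8)) = 1.35303
VBI_2 = ln(ln(274 + 0.8)) = 1.72563
VBI_blend = 0.47 * 1.35303 + 0.53 * 1.72563 = 1.55051
visc_blend = exp(exp(1.55051)) - 0.8 = 110.7

110.7 cSt


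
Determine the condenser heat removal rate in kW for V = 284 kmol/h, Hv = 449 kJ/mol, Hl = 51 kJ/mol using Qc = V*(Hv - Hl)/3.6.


Qc = 284 * (449 - 51) / 3.6 = 284 * 398 / 3.6 = 31400

31400 kW


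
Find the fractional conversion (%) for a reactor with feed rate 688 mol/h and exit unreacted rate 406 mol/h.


X = (F_in - F_out) / F_in * 100
Moles reacted = 688 - 406 = 282
X = 282 / 688 * 100
= 0.4099 * 100
= 40.99 %

40.99 %


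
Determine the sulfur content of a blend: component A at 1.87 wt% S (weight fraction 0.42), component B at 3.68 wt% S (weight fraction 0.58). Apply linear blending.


Linear sulfur blending: S_blend = x1*S1 + x2*S2
Contribution 1: 0.42 * 1.87 = 0.7854 wt%
Contribution 2: 0.58 * 3.68 = 2.1344 wt%
S_blend = 0.7854 + 2.1344 = 2.9198

2.9198 wt%


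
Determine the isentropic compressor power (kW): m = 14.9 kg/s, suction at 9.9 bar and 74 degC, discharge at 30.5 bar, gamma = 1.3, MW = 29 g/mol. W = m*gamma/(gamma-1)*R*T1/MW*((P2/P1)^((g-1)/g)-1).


Isentropic work: W = m*(gamma/(gamma-1))*(R*T1/MW)*((P2/P1)^((gamma-1)/gamma) - 1)
T1 = 74 + 273.15 = 347.15 K
Pressure ratio = 30.5 / 9.9 = 3.08081
Exponent = (1.3 - 1)/1.3 = 0.230769
(P2/P1)^exp - 1 = 3.08081^0.230769 - 1 = 0.296489
W = 14.9 * 1.3 / 0.3 * 8.314 * 347.15 / 29 * 0.296489 = 1905

1905 kW


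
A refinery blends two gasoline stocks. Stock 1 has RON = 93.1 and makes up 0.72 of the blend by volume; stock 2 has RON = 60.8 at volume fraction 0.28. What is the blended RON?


Linear blending: RON_blend = sum(vi * RONi)
Contribution 1: 0.72 * 93.1 = 67.032
Contribution 2: 0.28 * 60.8 = 17.024
RON_blend = 67.032 + 17.024 = 84.056

84.056


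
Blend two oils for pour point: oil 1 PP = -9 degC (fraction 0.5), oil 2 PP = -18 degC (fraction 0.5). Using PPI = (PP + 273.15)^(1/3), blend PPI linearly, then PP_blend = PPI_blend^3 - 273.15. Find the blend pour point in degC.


PPI_1 = (-9 + 273.15)^(1/3) = 6.416283
PPI_2 = (-18 + 273.15)^(1/3) = 6.342569
PPI_blend = 0.5 * 6.416283 + 0.5 * 6.342569 = 6.379426
PP_blend = 6.379426^3 - 273.15 = 259.624 - 273.15 = -13.53

-13.53 degC


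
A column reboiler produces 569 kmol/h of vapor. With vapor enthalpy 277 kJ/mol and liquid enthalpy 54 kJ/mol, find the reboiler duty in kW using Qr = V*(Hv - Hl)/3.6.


Qr = 569 * (277 - 54) / 3.6 = 569 * 223 / 3.6 = 35250

35250 kW


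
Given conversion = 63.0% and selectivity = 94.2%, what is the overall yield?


Overall yield = conversion (%) * selectivity (%) / 100
Conversion = 63.0%, Selectivity = 94.2%
Y = 63.0 * 94.2 / 100
= 59.346 %

59.346 %


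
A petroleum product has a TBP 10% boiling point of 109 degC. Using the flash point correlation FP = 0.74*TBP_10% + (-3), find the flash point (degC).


FP = 0.74 * 109 + (-3) = 77.66

77.66 degC


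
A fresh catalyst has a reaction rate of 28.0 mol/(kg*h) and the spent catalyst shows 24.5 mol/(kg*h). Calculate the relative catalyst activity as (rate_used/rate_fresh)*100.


Activity (%) = (rate_used / rate_fresh) * 100
rate_used = 24.5, rate_fresh = 28.0
= (24.5 / 28.0) * 100
= 0.8750 * 100 = 87.50

87.50 %


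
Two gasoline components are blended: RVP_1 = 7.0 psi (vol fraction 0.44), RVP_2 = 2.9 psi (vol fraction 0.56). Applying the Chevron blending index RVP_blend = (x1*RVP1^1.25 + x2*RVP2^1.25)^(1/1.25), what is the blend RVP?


Chevron index: RVP_blend = (sum xi*RVPi^1.25)^(1/1.25)
RVP^1.25 terms: 0.44 * 7.0^1.25 + 0.56 * 2.9^1.25 = 7.12912
RVP_blend = 7.12912^(1/1.25) = 4.813

4.813 psi


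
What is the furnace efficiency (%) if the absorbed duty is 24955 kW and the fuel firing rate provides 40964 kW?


Furnace efficiency = Q_absorbed / Q_fuel * 100
= 24955 / 40964 * 100 = 60.92

60.92 %


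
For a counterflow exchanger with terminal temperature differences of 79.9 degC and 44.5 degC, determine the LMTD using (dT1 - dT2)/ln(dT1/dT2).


LMTD = (dT1 - dT2) / ln(dT1/dT2)
= (79.9 - 44.5) / ln(79.9 / 44.5) = 35.4 / 0.585287 = 60.48

60.48 degC


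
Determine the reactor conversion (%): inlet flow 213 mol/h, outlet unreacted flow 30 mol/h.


X = (F_in - F_out) / F_in * 100
Moles reacted = 213 - 30 = 183
X = 183 / 213 * 100
= 0.8592 * 100
= 85.92 %

85.92 %


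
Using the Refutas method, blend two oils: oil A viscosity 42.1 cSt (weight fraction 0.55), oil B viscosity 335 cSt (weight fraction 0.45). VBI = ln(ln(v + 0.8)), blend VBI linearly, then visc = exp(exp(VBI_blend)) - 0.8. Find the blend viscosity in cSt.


Refutas method: VBN_i = 14.534*ln(ln(visc_i + 0.8)) + 10.975, blended linearly by mass fraction; since VBN is linear in VBI_i = ln(ln(visc_i + 0.8)) and the fractions sum to 1, blend VBI directly: visc = exp(exp(VBI_blend)) - 0.8
VBI_1 = ln(ln(42.1 + 0.8)) = 1.32412
VBI_2 = ln(ln(335 + 0.8)) = 1.7607
VBI_blend = 0.55 * 1.32412 + 0.45 * 1.7607 = 1.52058
visc_blend = exp(exp(1.52058)) - 0.8 = 96.22

96.22 cSt


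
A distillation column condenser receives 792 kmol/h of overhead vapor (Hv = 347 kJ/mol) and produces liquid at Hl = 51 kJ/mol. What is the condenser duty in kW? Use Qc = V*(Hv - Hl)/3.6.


Qc = 792 * (347 - 51) / 3.6 = 792 * 296 / 3.6 = 65120

65120 kW


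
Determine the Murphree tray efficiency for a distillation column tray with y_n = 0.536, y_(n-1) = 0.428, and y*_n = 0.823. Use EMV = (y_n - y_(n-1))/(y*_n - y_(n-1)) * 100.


Murphree vapor efficiency: EMV = (y_n - y_(n-1)) / (y*_n - y_(n-1)) * 100
EMV = (0.536 - 0.428) / (0.823 - 0.428) * 100 = 0.108 / 0.395 * 100 = 27.34

27.34 %


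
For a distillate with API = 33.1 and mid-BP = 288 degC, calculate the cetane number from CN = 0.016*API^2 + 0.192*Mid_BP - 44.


CN = 0.016 * 33.1^2 + 0.192 * 288 - 44
CN = 17.52976 + 55.296 - 44 = 28.82576

28.82576


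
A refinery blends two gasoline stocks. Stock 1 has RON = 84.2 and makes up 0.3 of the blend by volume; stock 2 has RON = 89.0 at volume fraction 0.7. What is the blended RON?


Linear blending: RON_blend = sum(vi * RONi)
Contribution 1: 0.3 * 84.2 = 25.26
Contribution 2: 0.7 * 89.0 = 62.3
RON_blend = 25.26 + 62.3 = 87.56

87.56


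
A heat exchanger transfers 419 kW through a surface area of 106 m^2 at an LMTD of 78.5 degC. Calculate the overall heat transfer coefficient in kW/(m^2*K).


From Q = U*A*LMTD, U = Q / (A * LMTD)
U = 419 / (106 * 78.5) = 419 / 8321 = 0.05035

0.05035 kW/(m^2*K)


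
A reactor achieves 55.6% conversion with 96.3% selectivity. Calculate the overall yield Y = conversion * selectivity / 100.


Overall yield = conversion (%) * selectivity (%) / 100
Conversion = 55.6%, Selectivity = 96.3%
Y = 55.6 * 96.3 / 100
= 53.5428 %

53.5428 %


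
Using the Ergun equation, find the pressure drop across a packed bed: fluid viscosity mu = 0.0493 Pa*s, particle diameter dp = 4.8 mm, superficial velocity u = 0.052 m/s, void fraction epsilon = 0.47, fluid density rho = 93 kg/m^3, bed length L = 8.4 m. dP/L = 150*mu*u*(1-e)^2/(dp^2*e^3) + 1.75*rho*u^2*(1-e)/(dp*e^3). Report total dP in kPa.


dp = 4.8 mm = 0.0048 m
Viscous term = 150*0.0493*0.052*(1-0.47)^2 / (0.0048^2*0.47^3) = 45156.2
Inertial term = 1.75*93*0.052^2*(1-0.47) / (0.0048*0.47^3) = 468.025
dP/L = 45156.2 + 468.025 = 45624.2 Pa/m
dP = 45624.2 * 8.4 / 1000 = 383.2 kPa

383.2 kPa


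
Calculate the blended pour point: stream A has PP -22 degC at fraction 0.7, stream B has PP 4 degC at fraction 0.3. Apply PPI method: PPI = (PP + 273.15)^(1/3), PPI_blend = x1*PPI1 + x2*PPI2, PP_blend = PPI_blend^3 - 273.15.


PPI_1 = (-22 + 273.15)^(1/3) = 6.30925
PPI_2 = (4 + 273.15)^(1/3) = 6.51986
PPI_blend = 0.7 * 6.30925 + 0.3 * 6.51986 = 6.372433
PP_blend = 6.372433^3 - 273.15 = 258.7711 - 273.15 = -14.38

-14.38 degC


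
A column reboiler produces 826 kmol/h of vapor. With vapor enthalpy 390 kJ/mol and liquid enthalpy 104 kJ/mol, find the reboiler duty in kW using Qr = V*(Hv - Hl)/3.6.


Qr = 826 * (390 - 104) / 3.6 = 826 * 286 / 3.6 = 65620

65620 kW


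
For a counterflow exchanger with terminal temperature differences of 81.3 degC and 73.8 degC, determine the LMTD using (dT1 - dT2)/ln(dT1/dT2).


LMTD = (dT1 - dT2) / ln(dT1/dT2)
= (81.3 - 73.8) / ln(81.3 / 73.8) = 7.5 / 0.0967873 = 77.49

77.49 degC


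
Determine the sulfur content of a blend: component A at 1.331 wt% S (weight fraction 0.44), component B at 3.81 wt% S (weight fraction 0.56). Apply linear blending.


Linear sulfur blending: S_blend = x1*S1 + x2*S2
Contribution 1: 0.44 * 1.331 = 0.58564 wt%
Contribution 2: 0.56 * 3.81 = 2.1336 wt%
S_blend = 0.58564 + 2.1336 = 2.71924

2.71924 wt%


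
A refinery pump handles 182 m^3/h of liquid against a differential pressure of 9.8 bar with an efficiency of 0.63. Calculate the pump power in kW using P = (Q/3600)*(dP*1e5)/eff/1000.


Q = 182 / 3600 = 0.0505556 m^3/s
P = 0.0505556 * (9.8 * 1e5) / 0.63 / 1000 = 78.64

78.64 kW


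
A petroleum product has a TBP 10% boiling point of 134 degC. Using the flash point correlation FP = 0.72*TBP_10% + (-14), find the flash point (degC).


FP = 0.72 * 134 + (-14) = 82.48

82.48 degC


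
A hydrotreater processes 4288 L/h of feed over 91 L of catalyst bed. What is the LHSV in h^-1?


LHSV = volumetric feed rate / catalyst volume
= 4288 L/h / 91 L
= 47.12 h^-1

47.12 h^-1


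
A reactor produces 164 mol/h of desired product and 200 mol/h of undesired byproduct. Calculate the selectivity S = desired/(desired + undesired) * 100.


Selectivity = desired / (desired + undesired) * 100
Total products = 164 + 200 = 364 mol/h
S = 164 / 364 * 100
= 0.4505 * 100
= 45.05 %

45.05 %


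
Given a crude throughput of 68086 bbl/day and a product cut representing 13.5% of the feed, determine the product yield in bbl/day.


Crude throughput = 68086 bbl/day
Fraction yield = 13.5%
yield = throughput * fraction / 100
yield = 68086 * 13.5 / 100 = 9191.61

9191.61 bbl/day


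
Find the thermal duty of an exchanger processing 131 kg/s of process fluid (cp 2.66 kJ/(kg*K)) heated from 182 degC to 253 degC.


Q = m_dot * cp * delta_T
delta_T = 253 - 182 = 71 K
Q = 131 * 2.66 * 71
= 348.46 * 71
= 24740.66 kW

24740.66 kW


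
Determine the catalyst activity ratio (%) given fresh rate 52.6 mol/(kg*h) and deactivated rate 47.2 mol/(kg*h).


Activity (%) = (rate_used / rate_fresh) * 100
rate_used = 47.2, rate_fresh = 52.6
= (47.2 / 52.6) * 100
= 0.8973 * 100 = 89.73

89.73 %


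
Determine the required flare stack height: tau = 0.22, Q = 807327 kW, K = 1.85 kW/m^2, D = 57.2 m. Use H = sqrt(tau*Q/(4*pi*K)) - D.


tau*Q/(4*pi*K) = 0.22 * 807327 / (4 * pi * 1.85) = 7639.95
sqrt(7639.95) = 87.4068
H = 87.4068 - 57.2 = 30.21

30.21 m


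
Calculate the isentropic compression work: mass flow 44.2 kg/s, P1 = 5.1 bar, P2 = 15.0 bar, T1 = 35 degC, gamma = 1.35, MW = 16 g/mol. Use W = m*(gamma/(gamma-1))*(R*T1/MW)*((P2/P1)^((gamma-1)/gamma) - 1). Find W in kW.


Isentropic work: W = m*(gamma/(gamma-1))*(R*T1/MW)*((P2/P1)^((gamma-1)/gamma) - 1)
T1 = 35 + 273.15 = 308.15 K
Pressure ratio = 15.0 / 5.1 = 2.94118
Exponent = (1.35 - 1)/1.35 = 0.259259
(P2/P1)^exp - 1 = 2.94118^0.259259 - 1 = 0.322722
W = 44.2 * 1.35 / 0.35 * 8.314 * 308.15 / 16 * 0.322722 = 8810

8810 kW


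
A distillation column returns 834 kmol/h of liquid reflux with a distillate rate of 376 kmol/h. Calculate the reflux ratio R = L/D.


Reflux ratio definition: R = L / D (liquid returned / distillate withdrawn)
L = 834 kmol/h, D = 376 kmol/h
R = 834 / 376 = 2.218

2.218


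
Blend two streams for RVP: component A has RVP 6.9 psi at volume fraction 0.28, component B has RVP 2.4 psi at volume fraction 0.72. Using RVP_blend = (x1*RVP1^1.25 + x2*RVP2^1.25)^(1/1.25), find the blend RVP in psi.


Chevron index: RVP_blend = (sum xi*RVPi^1.25)^(1/1.25)
RVP^1.25 terms: 0.28 * 6.9^1.25 + 0.72 * 2.4^1.25 = 5.28204
RVP_blend = 5.28204^(1/1.25) = 3.787

3.787 psi


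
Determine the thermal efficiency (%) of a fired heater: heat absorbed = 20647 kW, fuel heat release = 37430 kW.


Furnace efficiency = Q_absorbed / Q_fuel * 100
= 20647 / 37430 * 100 = 55.16

55.16 %


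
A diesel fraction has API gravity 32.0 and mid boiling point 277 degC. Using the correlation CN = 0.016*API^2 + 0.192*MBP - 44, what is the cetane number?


CN = 0.016 * 32.0^2 + 0.192 * 277 - 44
CN = 16.384 + 53.184 - 44 = 25.568

25.568


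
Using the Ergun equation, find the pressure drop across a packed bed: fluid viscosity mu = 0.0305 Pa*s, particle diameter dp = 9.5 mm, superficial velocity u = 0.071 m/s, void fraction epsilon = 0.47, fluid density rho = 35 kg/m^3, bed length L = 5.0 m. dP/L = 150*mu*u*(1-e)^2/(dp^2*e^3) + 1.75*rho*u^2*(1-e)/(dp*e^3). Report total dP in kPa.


dp = 9.5 mm = 0.0095 m
Viscous term = 150*0.0305*0.071*(1-0.47)^2 / (0.0095^2*0.47^3) = 9737.79
Inertial term = 1.75*35*0.071^2*(1-0.47) / (0.0095*0.47^3) = 165.913
dP/L = 9737.79 + 165.913 = 9903.7 Pa/m
dP = 9903.7 * 5.0 / 1000 = 49.52 kPa

49.52 kPa


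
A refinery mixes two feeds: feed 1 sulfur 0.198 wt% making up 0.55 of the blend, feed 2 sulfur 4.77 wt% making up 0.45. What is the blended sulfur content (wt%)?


Linear sulfur blending: S_blend = x1*S1 + x2*S2
Contribution 1: 0.55 * 0.198 = 0.1089 wt%
Contribution 2: 0.45 * 4.77 = 2.1465 wt%
S_blend = 0.1089 + 2.1465 = 2.2554

2.2554 wt%


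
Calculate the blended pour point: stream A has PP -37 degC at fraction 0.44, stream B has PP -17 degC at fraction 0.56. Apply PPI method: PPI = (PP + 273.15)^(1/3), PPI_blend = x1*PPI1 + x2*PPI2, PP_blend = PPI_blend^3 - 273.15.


PPI_1 = (-37 + 273.15)^(1/3) = 6.181056
PPI_2 = (-17 + 273.15)^(1/3) = 6.350844
PPI_blend = 0.44 * 6.181056 + 0.56 * 6.350844 = 6.276137
PP_blend = 6.276137^3 - 273.15 = 247.2164 - 273.15 = -25.93

-25.93 degC


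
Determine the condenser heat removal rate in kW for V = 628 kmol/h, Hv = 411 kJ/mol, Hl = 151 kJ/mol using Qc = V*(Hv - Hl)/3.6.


Qc = 628 * (411 - 151) / 3.6 = 628 * 260 / 3.6 = 45360

45360 kW
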